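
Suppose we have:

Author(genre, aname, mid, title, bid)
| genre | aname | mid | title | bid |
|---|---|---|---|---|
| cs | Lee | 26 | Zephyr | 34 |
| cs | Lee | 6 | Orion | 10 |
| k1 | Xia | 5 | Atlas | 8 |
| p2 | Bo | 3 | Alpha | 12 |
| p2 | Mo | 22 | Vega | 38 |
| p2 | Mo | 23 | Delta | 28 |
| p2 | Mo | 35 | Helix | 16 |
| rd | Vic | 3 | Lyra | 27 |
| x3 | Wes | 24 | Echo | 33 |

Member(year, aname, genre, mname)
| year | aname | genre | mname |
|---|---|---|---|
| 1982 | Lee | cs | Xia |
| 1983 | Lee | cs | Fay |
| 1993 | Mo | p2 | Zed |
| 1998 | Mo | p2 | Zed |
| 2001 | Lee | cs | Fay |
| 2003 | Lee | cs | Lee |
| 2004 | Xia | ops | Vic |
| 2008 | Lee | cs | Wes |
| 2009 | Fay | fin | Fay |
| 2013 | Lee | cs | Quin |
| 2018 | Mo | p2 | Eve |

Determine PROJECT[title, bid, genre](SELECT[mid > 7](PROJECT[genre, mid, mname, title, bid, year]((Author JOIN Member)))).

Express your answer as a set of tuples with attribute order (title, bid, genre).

Author ⋈ Member (natural join on genre, aname): {(cs, Lee, 26, Zephyr, 34, 1982, Xia), (cs, Lee, 26, Zephyr, 34, 1983, Fay), (cs, Lee, 26, Zephyr, 34, 2001, Fay), (cs, Lee, 26, Zephyr, 34, 2003, Lee), (cs, Lee, 26, Zephyr, 34, 2008, Wes), (cs, Lee, 26, Zephyr, 34, 2013, Quin), (cs, Lee, 6, Orion, 10, 1982, Xia), (cs, Lee, 6, Orion, 10, 1983, Fay), (cs, Lee, 6, Orion, 10, 2001, Fay), (cs, Lee, 6, Orion, 10, 2003, Lee), (cs, Lee, 6, Orion, 10, 2008, Wes), (cs, Lee, 6, Orion, 10, 2013, Quin), (p2, Mo, 22, Vega, 38, 1993, Zed), (p2, Mo, 22, Vega, 38, 1998, Zed), (p2, Mo, 22, Vega, 38, 2018, Eve), (p2, Mo, 23, Delta, 28, 1993, Zed), (p2, Mo, 23, Delta, 28, 1998, Zed), (p2, Mo, 23, Delta, 28, 2018, Eve), (p2, Mo, 35, Helix, 16, 1993, Zed), (p2, Mo, 35, Helix, 16, 1998, Zed), (p2, Mo, 35, Helix, 16, 2018, Eve)}
π[genre, mid, mname, title, bid, year]: project onto (genre, mid, mname, title, bid, year) → {(cs, 26, Fay, Zephyr, 34, 1983), (cs, 26, Fay, Zephyr, 34, 2001), (cs, 26, Lee, Zephyr, 34, 2003), (cs, 26, Quin, Zephyr, 34, 2013), (cs, 26, Wes, Zephyr, 34, 2008), (cs, 26, Xia, Zephyr, 34, 1982), (cs, 6, Fay, Orion, 10, 1983), (cs, 6, Fay, Orion, 10, 2001), (cs, 6, Lee, Orion, 10, 2003), (cs, 6, Quin, Orion, 10, 2013), (cs, 6, Wes, Orion, 10, 2008), (cs, 6, Xia, Orion, 10, 1982), (p2, 22, Eve, Vega, 38, 2018), (p2, 22, Zed, Vega, 38, 1993), (p2, 22, Zed, Vega, 38, 1998), (p2, 23, Eve, Delta, 28, 2018), (p2, 23, Zed, Delta, 28, 1993), (p2, 23, Zed, Delta, 28, 1998), (p2, 35, Eve, Helix, 16, 2018), (p2, 35, Zed, Helix, 16, 1993), (p2, 35, Zed, Helix, 16, 1998)}
Filtering on mid > 7 leaves {(cs, 26, Fay, Zephyr, 34, 1983), (cs, 26, Fay, Zephyr, 34, 2001), (cs, 26, Lee, Zephyr, 34, 2003), (cs, 26, Quin, Zephyr, 34, 2013), (cs, 26, Wes, Zephyr, 34, 2008), (cs, 26, Xia, Zephyr, 34, 1982), (p2, 22, Eve, Vega, 38, 2018), (p2, 22, Zed, Vega, 38, 1993), (p2, 22, Zed, Vega, 38, 1998), (p2, 23, Eve, Delta, 28, 2018), (p2, 23, Zed, Delta, 28, 1993), (p2, 23, Zed, Delta, 28, 1998), (p2, 35, Eve, Helix, 16, 2018), (p2, 35, Zed, Helix, 16, 1993), (p2, 35, Zed, Helix, 16, 1998)}.
π[title, bid, genre]: project onto (title, bid, genre) (11 duplicate(s) eliminated) → {(Delta, 28, p2), (Helix, 16, p2), (Vega, 38, p2), (Zephyr, 34, cs)}

{(Delta, 28, p2), (Helix, 16, p2), (Vega, 38, p2), (Zephyr, 34, cs)}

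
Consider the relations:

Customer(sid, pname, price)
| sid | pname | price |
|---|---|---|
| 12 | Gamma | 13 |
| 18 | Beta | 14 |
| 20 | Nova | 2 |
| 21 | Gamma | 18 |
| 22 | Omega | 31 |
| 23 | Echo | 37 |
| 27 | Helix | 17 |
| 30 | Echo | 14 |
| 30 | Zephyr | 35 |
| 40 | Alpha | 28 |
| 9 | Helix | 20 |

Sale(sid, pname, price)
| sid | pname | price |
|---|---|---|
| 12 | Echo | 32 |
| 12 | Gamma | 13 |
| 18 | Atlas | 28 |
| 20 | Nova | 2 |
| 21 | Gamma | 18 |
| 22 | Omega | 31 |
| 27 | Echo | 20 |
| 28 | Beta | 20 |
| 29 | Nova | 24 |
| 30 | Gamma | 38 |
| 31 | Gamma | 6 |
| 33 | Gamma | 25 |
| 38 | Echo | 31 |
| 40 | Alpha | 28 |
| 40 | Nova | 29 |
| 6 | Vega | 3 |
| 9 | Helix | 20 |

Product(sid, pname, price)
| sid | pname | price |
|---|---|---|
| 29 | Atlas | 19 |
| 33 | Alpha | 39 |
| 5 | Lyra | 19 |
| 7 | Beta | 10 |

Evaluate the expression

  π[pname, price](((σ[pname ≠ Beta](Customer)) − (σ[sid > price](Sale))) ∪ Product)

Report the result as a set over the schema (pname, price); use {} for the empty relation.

{(Alpha, 39), (Atlas, 19), (Beta, 10), (Echo, 14), (Echo, 37), (Gamma, 13), (Helix, 17), (Helix, 20), (Lyra, 19), (Omega, 31), (Zephyr, 35)}

Selection pname ≠ Beta: {(12, Gamma, 13), (20, Nova, 2), (21, Gamma, 18), (22, Omega, 31), (23, Echo, 37), (27, Helix, 17), (30, Echo, 14), (30, Zephyr, 35), (40, Alpha, 28), (9, Helix, 20)}
Selection sid > price: {(20, Nova, 2), (21, Gamma, 18), (27, Echo, 20), (28, Beta, 20), (29, Nova, 24), (31, Gamma, 6), (33, Gamma, 25), (38, Echo, 31), (40, Alpha, 28), (40, Nova, 29), (6, Vega, 3)}
Taking the difference: {(12, Gamma, 13), (22, Omega, 31), (23, Echo, 37), (27, Helix, 17), (30, Echo, 14), (30, Zephyr, 35), (9, Helix, 20)}
Taking the union: {(12, Gamma, 13), (22, Omega, 31), (23, Echo, 37), (27, Helix, 17), (29, Atlas, 19), (30, Echo, 14), (30, Zephyr, 35), (33, Alpha, 39), (5, Lyra, 19), (7, Beta, 10), (9, Helix, 20)}
π[pname, price]: project onto (pname, price) → {(Alpha, 39), (Atlas, 19), (Beta, 10), (Echo, 14), (Echo, 37), (Gamma, 13), (Helix, 17), (Helix, 20), (Lyra, 19), (Omega, 31), (Zephyr, 35)}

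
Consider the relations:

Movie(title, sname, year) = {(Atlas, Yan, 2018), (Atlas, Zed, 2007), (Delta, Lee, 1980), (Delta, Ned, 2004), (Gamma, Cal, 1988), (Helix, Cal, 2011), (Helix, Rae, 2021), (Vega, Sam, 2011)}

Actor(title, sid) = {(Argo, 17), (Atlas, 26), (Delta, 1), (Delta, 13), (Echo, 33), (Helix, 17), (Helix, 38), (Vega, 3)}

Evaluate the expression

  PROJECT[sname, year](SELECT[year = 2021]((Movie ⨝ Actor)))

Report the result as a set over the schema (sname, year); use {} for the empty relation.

{(Rae, 2021)}

Natural join on title: {(Atlas, Yan, 2018, 26), (Atlas, Zed, 2007, 26), (Delta, Lee, 1980, 1), (Delta, Lee, 1980, 13), (Delta, Ned, 2004, 1), (Delta, Ned, 2004, 13), (Helix, Cal, 2011, 17), (Helix, Cal, 2011, 38), (Helix, Rae, 2021, 17), (Helix, Rae, 2021, 38), (Vega, Sam, 2011, 3)}
Apply σ_{year = 2021}; surviving tuples: {(Helix, Rae, 2021, 17), (Helix, Rae, 2021, 38)}
Projecting to sname, year (1 duplicate(s) eliminated): {(Rae, 2021)}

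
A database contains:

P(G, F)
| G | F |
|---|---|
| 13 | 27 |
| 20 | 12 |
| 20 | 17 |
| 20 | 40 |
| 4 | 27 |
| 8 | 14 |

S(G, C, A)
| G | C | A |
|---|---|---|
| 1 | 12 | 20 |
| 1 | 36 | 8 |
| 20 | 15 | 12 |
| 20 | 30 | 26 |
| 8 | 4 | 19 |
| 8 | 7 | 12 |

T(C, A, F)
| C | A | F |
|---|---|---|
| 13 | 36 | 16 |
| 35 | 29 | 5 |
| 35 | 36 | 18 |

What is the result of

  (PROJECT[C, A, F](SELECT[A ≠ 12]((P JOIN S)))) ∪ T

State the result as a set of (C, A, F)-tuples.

{(13, 36, 16), (30, 26, 12), (30, 26, 17), (30, 26, 40), (35, 29, 5), (35, 36, 18), (4, 19, 14)}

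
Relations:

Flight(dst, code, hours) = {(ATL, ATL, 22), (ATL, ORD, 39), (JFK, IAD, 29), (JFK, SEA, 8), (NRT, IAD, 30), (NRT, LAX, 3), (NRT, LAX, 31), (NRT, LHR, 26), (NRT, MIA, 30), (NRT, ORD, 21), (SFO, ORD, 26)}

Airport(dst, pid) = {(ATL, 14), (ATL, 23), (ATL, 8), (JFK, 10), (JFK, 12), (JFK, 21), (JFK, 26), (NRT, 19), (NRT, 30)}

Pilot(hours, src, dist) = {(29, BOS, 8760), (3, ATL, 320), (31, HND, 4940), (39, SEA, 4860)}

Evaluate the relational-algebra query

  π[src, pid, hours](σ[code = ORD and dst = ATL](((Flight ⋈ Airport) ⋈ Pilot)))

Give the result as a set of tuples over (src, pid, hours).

{(SEA, 14, 39), (SEA, 23, 39), (SEA, 8, 39)}

Flight ⋈ Airport (natural join on dst): {(ATL, ATL, 22, 14), (ATL, ATL, 22, 23), (ATL, ATL, 22, 8), (ATL, ORD, 39, 14), (ATL, ORD, 39, 23), (ATL, ORD, 39, 8), (JFK, IAD, 29, 10), (JFK, IAD, 29, 12), (JFK, IAD, 29, 21), (JFK, IAD, 29, 26), (JFK, SEA, 8, 10), (JFK, SEA, 8, 12), (JFK, SEA, 8, 21), (JFK, SEA, 8, 26), (NRT, IAD, 30, 19), (NRT, IAD, 30, 30), (NRT, LAX, 3, 19), (NRT, LAX, 3, 30), (NRT, LAX, 31, 19), (NRT, LAX, 31, 30), (NRT, LHR, 26, 19), (NRT, LHR, 26, 30), (NRT, MIA, 30, 19), (NRT, MIA, 30, 30), (NRT, ORD, 21, 19), (NRT, ORD, 21, 30)}
(Flight ⋈ Airport) ⋈ Pilot (natural join on hours): {(ATL, ORD, 39, 14, SEA, 4860), (ATL, ORD, 39, 23, SEA, 4860), (ATL, ORD, 39, 8, SEA, 4860), (JFK, IAD, 29, 10, BOS, 8760), (JFK, IAD, 29, 12, BOS, 8760), (JFK, IAD, 29, 21, BOS, 8760), (JFK, IAD, 29, 26, BOS, 8760), (NRT, LAX, 3, 19, ATL, 320), (NRT, LAX, 3, 30, ATL, 320), (NRT, LAX, 31, 19, HND, 4940), (NRT, LAX, 31, 30, HND, 4940)}
Apply σ_{code = ORD and dst = ATL}; surviving tuples: {(ATL, ORD, 39, 14, SEA, 4860), (ATL, ORD, 39, 23, SEA, 4860), (ATL, ORD, 39, 8, SEA, 4860)}
π[src, pid, hours]: project onto (src, pid, hours) → {(SEA, 14, 39), (SEA, 23, 39), (SEA, 8, 39)}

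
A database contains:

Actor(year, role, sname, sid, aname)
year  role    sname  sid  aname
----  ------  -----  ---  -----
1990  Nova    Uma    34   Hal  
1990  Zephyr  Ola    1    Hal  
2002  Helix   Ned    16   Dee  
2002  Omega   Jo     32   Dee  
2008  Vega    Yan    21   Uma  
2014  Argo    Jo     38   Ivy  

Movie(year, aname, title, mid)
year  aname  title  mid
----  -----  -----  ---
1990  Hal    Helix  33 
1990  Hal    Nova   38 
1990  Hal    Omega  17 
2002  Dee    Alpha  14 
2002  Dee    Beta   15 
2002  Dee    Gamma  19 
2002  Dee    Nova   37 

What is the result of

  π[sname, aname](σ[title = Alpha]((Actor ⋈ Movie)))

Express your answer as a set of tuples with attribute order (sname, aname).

Natural join on year, aname: {(1990, Nova, Uma, 34, Hal, Helix, 33), (1990, Nova, Uma, 34, Hal, Nova, 38), (1990, Nova, Uma, 34, Hal, Omega, 17), (1990, Zephyr, Ola, 1, Hal, Helix, 33), (1990, Zephyr, Ola, 1, Hal, Nova, 38), (1990, Zephyr, Ola, 1, Hal, Omega, 17), (2002, Helix, Ned, 16, Dee, Alpha, 14), (2002, Helix, Ned, 16, Dee, Beta, 15), (2002, Helix, Ned, 16, Dee, Gamma, 19), (2002, Helix, Ned, 16, Dee, Nova, 37), (2002, Omega, Jo, 32, Dee, Alpha, 14), (2002, Omega, Jo, 32, Dee, Beta, 15), (2002, Omega, Jo, 32, Dee, Gamma, 19), (2002, Omega, Jo, 32, Dee, Nova, 37)}
Filtering on title = Alpha leaves {(2002, Helix, Ned, 16, Dee, Alpha, 14), (2002, Omega, Jo, 32, Dee, Alpha, 14)}.
Keep only column(s) sname, aname: {(Jo, Dee), (Ned, Dee)}

{(Jo, Dee), (Ned, Dee)}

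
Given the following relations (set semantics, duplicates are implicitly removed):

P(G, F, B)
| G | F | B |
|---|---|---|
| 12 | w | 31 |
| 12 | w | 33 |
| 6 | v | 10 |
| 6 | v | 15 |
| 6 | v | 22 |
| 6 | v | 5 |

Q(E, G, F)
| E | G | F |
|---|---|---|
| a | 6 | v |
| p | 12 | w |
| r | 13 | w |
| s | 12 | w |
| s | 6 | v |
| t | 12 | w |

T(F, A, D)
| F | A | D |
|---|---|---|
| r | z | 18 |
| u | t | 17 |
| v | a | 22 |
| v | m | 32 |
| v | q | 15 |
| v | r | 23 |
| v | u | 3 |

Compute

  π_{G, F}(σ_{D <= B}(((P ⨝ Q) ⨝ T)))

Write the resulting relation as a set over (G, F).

Joining P and Q on G, F yields {(12, w, 31, p), (12, w, 31, s), (12, w, 31, t), (12, w, 33, p), (12, w, 33, s), (12, w, 33, t), (6, v, 10, a), (6, v, 10, s), (6, v, 15, a), (6, v, 15, s), (6, v, 22, a), (6, v, 22, s), (6, v, 5, a), (6, v, 5, s)}.
Joining (P ⨝ Q) and T on F yields {(6, v, 10, a, a, 22), (6, v, 10, a, m, 32), (6, v, 10, a, q, 15), (6, v, 10, a, r, 23), (6, v, 10, a, u, 3), (6, v, 10, s, a, 22), (6, v, 10, s, m, 32), (6, v, 10, s, q, 15), (6, v, 10, s, r, 23), (6, v, 10, s, u, 3), (6, v, 15, a, a, 22), (6, v, 15, a, m, 32), (6, v, 15, a, q, 15), (6, v, 15, a, r, 23), (6, v, 15, a, u, 3), (6, v, 15, s, a, 22), (6, v, 15, s, m, 32), (6, v, 15, s, q, 15), (6, v, 15, s, r, 23), (6, v, 15, s, u, 3), (6, v, 22, a, a, 22), (6, v, 22, a, m, 32), (6, v, 22, a, q, 15), (6, v, 22, a, r, 23), (6, v, 22, a, u, 3), (6, v, 22, s, a, 22), (6, v, 22, s, m, 32), (6, v, 22, s, q, 15), (6, v, 22, s, r, 23), (6, v, 22, s, u, 3), (6, v, 5, a, a, 22), (6, v, 5, a, m, 32), (6, v, 5, a, q, 15), (6, v, 5, a, r, 23), (6, v, 5, a, u, 3), (6, v, 5, s, a, 22), (6, v, 5, s, m, 32), (6, v, 5, s, q, 15), (6, v, 5, s, r, 23), (6, v, 5, s, u, 3)}.
Selection D <= B: {(6, v, 10, a, u, 3), (6, v, 10, s, u, 3), (6, v, 15, a, q, 15), (6, v, 15, a, u, 3), (6, v, 15, s, q, 15), (6, v, 15, s, u, 3), (6, v, 22, a, a, 22), (6, v, 22, a, q, 15), (6, v, 22, a, u, 3), (6, v, 22, s, a, 22), (6, v, 22, s, q, 15), (6, v, 22, s, u, 3), (6, v, 5, a, u, 3), (6, v, 5, s, u, 3)}
π_{G, F} gives {(6, v)} (13 duplicate(s) eliminated).

{(6, v)}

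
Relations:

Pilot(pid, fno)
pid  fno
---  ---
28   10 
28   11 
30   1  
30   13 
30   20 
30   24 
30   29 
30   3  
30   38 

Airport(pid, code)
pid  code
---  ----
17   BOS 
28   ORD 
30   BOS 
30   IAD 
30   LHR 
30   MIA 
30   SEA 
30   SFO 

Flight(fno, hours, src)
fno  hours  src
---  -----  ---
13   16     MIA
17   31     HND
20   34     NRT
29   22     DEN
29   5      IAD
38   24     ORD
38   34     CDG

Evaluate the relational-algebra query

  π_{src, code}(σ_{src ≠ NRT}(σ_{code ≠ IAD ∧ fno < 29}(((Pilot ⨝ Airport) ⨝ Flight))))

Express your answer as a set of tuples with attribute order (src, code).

{(MIA, BOS), (MIA, LHR), (MIA, MIA), (MIA, SEA), (MIA, SFO)}

Joining Pilot and Airport on pid yields {(28, 10, ORD), (28, 11, ORD), (30, 1, BOS), (30, 1, IAD), (30, 1, LHR), (30, 1, MIA), (30, 1, SEA), (30, 1, SFO), (30, 13, BOS), (30, 13, IAD), (30, 13, LHR), (30, 13, MIA), (30, 13, SEA), (30, 13, SFO), (30, 20, BOS), (30, 20, IAD), (30, 20, LHR), (30, 20, MIA), (30, 20, SEA), (30, 20, SFO), (30, 24, BOS), (30, 24, IAD), (30, 24, LHR), (30, 24, MIA), (30, 24, SEA), (30, 24, SFO), (30, 29, BOS), (30, 29, IAD), (30, 29, LHR), (30, 29, MIA), (30, 29, SEA), (30, 29, SFO), (30, 3, BOS), (30, 3, IAD), (30, 3, LHR), (30, 3, MIA), (30, 3, SEA), (30, 3, SFO), (30, 38, BOS), (30, 38, IAD), (30, 38, LHR), (30, 38, MIA), (30, 38, SEA), (30, 38, SFO)}.
Joining (Pilot ⨝ Airport) and Flight on fno yields {(30, 13, BOS, 16, MIA), (30, 13, IAD, 16, MIA), (30, 13, LHR, 16, MIA), (30, 13, MIA, 16, MIA), (30, 13, SEA, 16, MIA), (30, 13, SFO, 16, MIA), (30, 20, BOS, 34, NRT), (30, 20, IAD, 34, NRT), (30, 20, LHR, 34, NRT), (30, 20, MIA, 34, NRT), (30, 20, SEA, 34, NRT), (30, 20, SFO, 34, NRT), (30, 29, BOS, 22, DEN), (30, 29, BOS, 5, IAD), (30, 29, IAD, 22, DEN), (30, 29, IAD, 5, IAD), (30, 29, LHR, 22, DEN), (30, 29, LHR, 5, IAD), (30, 29, MIA, 22, DEN), (30, 29, MIA, 5, IAD), (30, 29, SEA, 22, DEN), (30, 29, SEA, 5, IAD), (30, 29, SFO, 22, DEN), (30, 29, SFO, 5, IAD), (30, 38, BOS, 24, ORD), (30, 38, BOS, 34, CDG), (30, 38, IAD, 24, ORD), (30, 38, IAD, 34, CDG), (30, 38, LHR, 24, ORD), (30, 38, LHR, 34, CDG), (30, 38, MIA, 24, ORD), (30, 38, MIA, 34, CDG), (30, 38, SEA, 24, ORD), (30, 38, SEA, 34, CDG), (30, 38, SFO, 24, ORD), (30, 38, SFO, 34, CDG)}.
σ[code ≠ IAD ∧ fno < 29]: keep tuples satisfying code ≠ IAD ∧ fno < 29 → {(30, 13, BOS, 16, MIA), (30, 13, LHR, 16, MIA), (30, 13, MIA, 16, MIA), (30, 13, SEA, 16, MIA), (30, 13, SFO, 16, MIA), (30, 20, BOS, 34, NRT), (30, 20, LHR, 34, NRT), (30, 20, MIA, 34, NRT), (30, 20, SEA, 34, NRT), (30, 20, SFO, 34, NRT)}
σ[src ≠ NRT]: keep tuples satisfying src ≠ NRT → {(30, 13, BOS, 16, MIA), (30, 13, LHR, 16, MIA), (30, 13, MIA, 16, MIA), (30, 13, SEA, 16, MIA), (30, 13, SFO, 16, MIA)}
π[src, code]: project onto (src, code) → {(MIA, BOS), (MIA, LHR), (MIA, MIA), (MIA, SEA), (MIA, SFO)}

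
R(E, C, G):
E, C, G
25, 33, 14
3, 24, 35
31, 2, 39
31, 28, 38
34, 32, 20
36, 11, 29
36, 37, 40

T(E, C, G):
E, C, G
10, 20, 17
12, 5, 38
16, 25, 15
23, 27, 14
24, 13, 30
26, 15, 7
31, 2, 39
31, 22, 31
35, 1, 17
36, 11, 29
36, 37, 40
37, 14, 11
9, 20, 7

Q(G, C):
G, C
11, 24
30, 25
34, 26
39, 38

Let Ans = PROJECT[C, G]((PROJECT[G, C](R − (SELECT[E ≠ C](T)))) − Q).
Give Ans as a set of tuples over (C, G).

{(24, 35), (28, 38), (32, 20), (33, 14)}

Apply σ_{E ≠ C}; surviving tuples: {(10, 20, 17), (12, 5, 38), (16, 25, 15), (23, 27, 14), (24, 13, 30), (26, 15, 7), (31, 2, 39), (31, 22, 31), (35, 1, 17), (36, 11, 29), (36, 37, 40), (37, 14, 11), (9, 20, 7)}
Taking the difference: {(25, 33, 14), (3, 24, 35), (31, 28, 38), (34, 32, 20)}
π[G, C]: project onto (G, C) → {(14, 33), (20, 32), (35, 24), (38, 28)}
Taking the difference: {(14, 33), (20, 32), (35, 24), (38, 28)}
π[C, G]: project onto (C, G) → {(24, 35), (28, 38), (32, 20), (33, 14)}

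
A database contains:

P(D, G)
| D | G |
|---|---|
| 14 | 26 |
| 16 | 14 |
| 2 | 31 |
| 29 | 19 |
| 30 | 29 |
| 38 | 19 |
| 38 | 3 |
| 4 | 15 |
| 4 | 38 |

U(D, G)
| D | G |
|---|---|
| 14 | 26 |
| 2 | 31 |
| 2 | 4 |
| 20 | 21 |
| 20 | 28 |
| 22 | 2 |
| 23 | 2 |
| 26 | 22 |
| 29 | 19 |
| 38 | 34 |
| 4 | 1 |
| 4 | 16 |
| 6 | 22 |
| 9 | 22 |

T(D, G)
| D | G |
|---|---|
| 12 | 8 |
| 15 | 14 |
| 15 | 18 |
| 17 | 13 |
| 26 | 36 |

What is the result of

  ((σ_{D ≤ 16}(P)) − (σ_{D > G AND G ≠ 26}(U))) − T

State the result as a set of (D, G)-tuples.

Filtering on D ≤ 16 leaves {(14, 26), (16, 14), (2, 31), (4, 15), (4, 38)}.
Filtering on D > G AND G ≠ 26 leaves {(22, 2), (23, 2), (26, 22), (29, 19), (38, 34), (4, 1)}.
Taking the difference: {(14, 26), (16, 14), (2, 31), (4, 15), (4, 38)}
Taking the difference: {(14, 26), (16, 14), (2, 31), (4, 15), (4, 38)}

{(14, 26), (16, 14), (2, 31), (4, 15), (4, 38)}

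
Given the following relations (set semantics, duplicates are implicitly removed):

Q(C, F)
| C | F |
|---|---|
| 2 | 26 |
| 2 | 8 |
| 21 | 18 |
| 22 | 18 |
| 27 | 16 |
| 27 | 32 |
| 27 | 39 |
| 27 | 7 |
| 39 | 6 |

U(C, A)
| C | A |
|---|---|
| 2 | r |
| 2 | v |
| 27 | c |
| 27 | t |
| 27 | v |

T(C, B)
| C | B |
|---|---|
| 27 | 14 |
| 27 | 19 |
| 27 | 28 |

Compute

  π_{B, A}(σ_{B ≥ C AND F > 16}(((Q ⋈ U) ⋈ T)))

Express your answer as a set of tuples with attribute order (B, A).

{(28, c), (28, t), (28, v)}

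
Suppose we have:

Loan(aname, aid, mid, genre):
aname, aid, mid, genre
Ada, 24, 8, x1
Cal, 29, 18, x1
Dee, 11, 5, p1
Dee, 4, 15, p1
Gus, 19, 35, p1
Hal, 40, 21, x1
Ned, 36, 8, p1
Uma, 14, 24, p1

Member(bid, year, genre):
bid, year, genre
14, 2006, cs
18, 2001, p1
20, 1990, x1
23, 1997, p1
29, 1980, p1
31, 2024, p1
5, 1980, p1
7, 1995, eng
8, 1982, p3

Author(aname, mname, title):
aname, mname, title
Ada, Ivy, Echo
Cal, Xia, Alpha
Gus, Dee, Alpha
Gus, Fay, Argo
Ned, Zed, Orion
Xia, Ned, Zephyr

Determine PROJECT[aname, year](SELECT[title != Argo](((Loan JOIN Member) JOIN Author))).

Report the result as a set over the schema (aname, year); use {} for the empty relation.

Joining Loan and Member on genre yields {(Ada, 24, 8, x1, 20, 1990), (Cal, 29, 18, x1, 20, 1990), (Dee, 11, 5, p1, 18, 2001), (Dee, 11, 5, p1, 23, 1997), (Dee, 11, 5, p1, 29, 1980), (Dee, 11, 5, p1, 31, 2024), (Dee, 11, 5, p1, 5, 1980), (Dee, 4, 15, p1, 18, 2001), (Dee, 4, 15, p1, 23, 1997), (Dee, 4, 15, p1, 29, 1980), (Dee, 4, 15, p1, 31, 2024), (Dee, 4, 15, p1, 5, 1980), (Gus, 19, 35, p1, 18, 2001), (Gus, 19, 35, p1, 23, 1997), (Gus, 19, 35, p1, 29, 1980), (Gus, 19, 35, p1, 31, 2024), (Gus, 19, 35, p1, 5, 1980), (Hal, 40, 21, x1, 20, 1990), (Ned, 36, 8, p1, 18, 2001), (Ned, 36, 8, p1, 23, 1997), (Ned, 36, 8, p1, 29, 1980), (Ned, 36, 8, p1, 31, 2024), (Ned, 36, 8, p1, 5, 1980), (Uma, 14, 24, p1, 18, 2001), (Uma, 14, 24, p1, 23, 1997), (Uma, 14, 24, p1, 29, 1980), (Uma, 14, 24, p1, 31, 2024), (Uma, 14, 24, p1, 5, 1980)}.
Joining (Loan JOIN Member) and Author on aname yields {(Ada, 24, 8, x1, 20, 1990, Ivy, Echo), (Cal, 29, 18, x1, 20, 1990, Xia, Alpha), (Gus, 19, 35, p1, 18, 2001, Dee, Alpha), (Gus, 19, 35, p1, 18, 2001, Fay, Argo), (Gus, 19, 35, p1, 23, 1997, Dee, Alpha), (Gus, 19, 35, p1, 23, 1997, Fay, Argo), (Gus, 19, 35, p1, 29, 1980, Dee, Alpha), (Gus, 19, 35, p1, 29, 1980, Fay, Argo), (Gus, 19, 35, p1, 31, 2024, Dee, Alpha), (Gus, 19, 35, p1, 31, 2024, Fay, Argo), (Gus, 19, 35, p1, 5, 1980, Dee, Alpha), (Gus, 19, 35, p1, 5, 1980, Fay, Argo), (Ned, 36, 8, p1, 18, 2001, Zed, Orion), (Ned, 36, 8, p1, 23, 1997, Zed, Orion), (Ned, 36, 8, p1, 29, 1980, Zed, Orion), (Ned, 36, 8, p1, 31, 2024, Zed, Orion), (Ned, 36, 8, p1, 5, 1980, Zed, Orion)}.
Selection title != Argo: {(Ada, 24, 8, x1, 20, 1990, Ivy, Echo), (Cal, 29, 18, x1, 20, 1990, Xia, Alpha), (Gus, 19, 35, p1, 18, 2001, Dee, Alpha), (Gus, 19, 35, p1, 23, 1997, Dee, Alpha), (Gus, 19, 35, p1, 29, 1980, Dee, Alpha), (Gus, 19, 35, p1, 31, 2024, Dee, Alpha), (Gus, 19, 35, p1, 5, 1980, Dee, Alpha), (Ned, 36, 8, p1, 18, 2001, Zed, Orion), (Ned, 36, 8, p1, 23, 1997, Zed, Orion), (Ned, 36, 8, p1, 29, 1980, Zed, Orion), (Ned, 36, 8, p1, 31, 2024, Zed, Orion), (Ned, 36, 8, p1, 5, 1980, Zed, Orion)}
π_{aname, year} gives {(Ada, 1990), (Cal, 1990), (Gus, 1980), (Gus, 1997), (Gus, 2001), (Gus, 2024), (Ned, 1980), (Ned, 1997), (Ned, 2001), (Ned, 2024)} (2 duplicate(s) eliminated).

{(Ada, 1990), (Cal, 1990), (Gus, 1980), (Gus, 1997), (Gus, 2001), (Gus, 2024), (Ned, 1980), (Ned, 1997), (Ned, 2001), (Ned, 2024)}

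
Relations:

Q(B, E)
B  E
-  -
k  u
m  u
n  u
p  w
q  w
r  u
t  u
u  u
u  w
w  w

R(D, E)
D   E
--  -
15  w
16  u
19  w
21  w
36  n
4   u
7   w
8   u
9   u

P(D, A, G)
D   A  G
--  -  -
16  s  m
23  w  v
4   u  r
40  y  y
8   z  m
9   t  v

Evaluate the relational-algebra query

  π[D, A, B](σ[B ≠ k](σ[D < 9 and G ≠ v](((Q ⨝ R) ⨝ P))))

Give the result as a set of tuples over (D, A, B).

Natural join on E: {(k, u, 16), (k, u, 4), (k, u, 8), (k, u, 9), (m, u, 16), (m, u, 4), (m, u, 8), (m, u, 9), (n, u, 16), (n, u, 4), (n, u, 8), (n, u, 9), (p, w, 15), (p, w, 19), (p, w, 21), (p, w, 7), (q, w, 15), (q, w, 19), (q, w, 21), (q, w, 7), (r, u, 16), (r, u, 4), (r, u, 8), (r, u, 9), (t, u, 16), (t, u, 4), (t, u, 8), (t, u, 9), (u, u, 16), (u, u, 4), (u, u, 8), (u, u, 9), (u, w, 15), (u, w, 19), (u, w, 21), (u, w, 7), (w, w, 15), (w, w, 19), (w, w, 21), (w, w, 7)}
Natural join on D: {(k, u, 16, s, m), (k, u, 4, u, r), (k, u, 8, z, m), (k, u, 9, t, v), (m, u, 16, s, m), (m, u, 4, u, r), (m, u, 8, z, m), (m, u, 9, t, v), (n, u, 16, s, m), (n, u, 4, u, r), (n, u, 8, z, m), (n, u, 9, t, v), (r, u, 16, s, m), (r, u, 4, u, r), (r, u, 8, z, m), (r, u, 9, t, v), (t, u, 16, s, m), (t, u, 4, u, r), (t, u, 8, z, m), (t, u, 9, t, v), (u, u, 16, s, m), (u, u, 4, u, r), (u, u, 8, z, m), (u, u, 9, t, v)}
σ[D < 9 and G ≠ v]: keep tuples satisfying D < 9 and G ≠ v → {(k, u, 4, u, r), (k, u, 8, z, m), (m, u, 4, u, r), (m, u, 8, z, m), (n, u, 4, u, r), (n, u, 8, z, m), (r, u, 4, u, r), (r, u, 8, z, m), (t, u, 4, u, r), (t, u, 8, z, m), (u, u, 4, u, r), (u, u, 8, z, m)}
σ[B ≠ k]: keep tuples satisfying B ≠ k → {(m, u, 4, u, r), (m, u, 8, z, m), (n, u, 4, u, r), (n, u, 8, z, m), (r, u, 4, u, r), (r, u, 8, z, m), (t, u, 4, u, r), (t, u, 8, z, m), (u, u, 4, u, r), (u, u, 8, z, m)}
π_{D, A, B} gives {(4, u, m), (4, u, n), (4, u, r), (4, u, t), (4, u, u), (8, z, m), (8, z, n), (8, z, r), (8, z, t), (8, z, u)}.

{(4, u, m), (4, u, n), (4, u, r), (4, u, t), (4, u, u), (8, z, m), (8, z, n), (8, z, r), (8, z, t), (8, z, u)}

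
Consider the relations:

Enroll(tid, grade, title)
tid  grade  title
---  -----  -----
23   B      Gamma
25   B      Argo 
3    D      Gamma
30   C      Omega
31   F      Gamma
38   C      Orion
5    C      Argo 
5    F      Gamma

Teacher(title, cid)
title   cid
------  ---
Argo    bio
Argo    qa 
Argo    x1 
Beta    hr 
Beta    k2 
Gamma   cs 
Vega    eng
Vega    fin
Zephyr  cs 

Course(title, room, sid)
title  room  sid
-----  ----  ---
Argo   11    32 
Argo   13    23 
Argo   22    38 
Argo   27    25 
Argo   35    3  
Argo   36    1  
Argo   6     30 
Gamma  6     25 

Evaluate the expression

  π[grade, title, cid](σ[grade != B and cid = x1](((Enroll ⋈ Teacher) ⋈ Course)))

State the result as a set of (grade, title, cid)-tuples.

{(C, Argo, x1)}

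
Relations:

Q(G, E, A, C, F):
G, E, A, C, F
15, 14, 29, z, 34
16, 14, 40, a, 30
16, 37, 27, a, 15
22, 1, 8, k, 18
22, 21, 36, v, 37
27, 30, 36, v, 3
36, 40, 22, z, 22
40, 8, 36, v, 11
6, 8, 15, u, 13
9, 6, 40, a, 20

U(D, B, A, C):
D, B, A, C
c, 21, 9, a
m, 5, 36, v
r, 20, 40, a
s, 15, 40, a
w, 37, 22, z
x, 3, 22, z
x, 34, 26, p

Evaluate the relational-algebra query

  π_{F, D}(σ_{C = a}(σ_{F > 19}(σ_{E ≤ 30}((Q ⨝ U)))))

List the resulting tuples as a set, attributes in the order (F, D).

{(20, r), (20, s), (30, r), (30, s)}

Natural join on A, C: {(16, 14, 40, a, 30, r, 20), (16, 14, 40, a, 30, s, 15), (22, 21, 36, v, 37, m, 5), (27, 30, 36, v, 3, m, 5), (36, 40, 22, z, 22, w, 37), (36, 40, 22, z, 22, x, 3), (40, 8, 36, v, 11, m, 5), (9, 6, 40, a, 20, r, 20), (9, 6, 40, a, 20, s, 15)}
Filtering on E ≤ 30 leaves {(16, 14, 40, a, 30, r, 20), (16, 14, 40, a, 30, s, 15), (22, 21, 36, v, 37, m, 5), (27, 30, 36, v, 3, m, 5), (40, 8, 36, v, 11, m, 5), (9, 6, 40, a, 20, r, 20), (9, 6, 40, a, 20, s, 15)}.
Filtering on F > 19 leaves {(16, 14, 40, a, 30, r, 20), (16, 14, 40, a, 30, s, 15), (22, 21, 36, v, 37, m, 5), (9, 6, 40, a, 20, r, 20), (9, 6, 40, a, 20, s, 15)}.
Filtering on C = a leaves {(16, 14, 40, a, 30, r, 20), (16, 14, 40, a, 30, s, 15), (9, 6, 40, a, 20, r, 20), (9, 6, 40, a, 20, s, 15)}.
Keep only column(s) F, D: {(20, r), (20, s), (30, r), (30, s)}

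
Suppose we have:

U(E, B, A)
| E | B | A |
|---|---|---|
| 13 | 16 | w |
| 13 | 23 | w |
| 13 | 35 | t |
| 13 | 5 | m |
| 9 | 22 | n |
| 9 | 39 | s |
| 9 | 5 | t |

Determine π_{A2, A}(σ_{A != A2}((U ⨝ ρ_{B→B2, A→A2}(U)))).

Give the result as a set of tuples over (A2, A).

{(m, t), (m, w), (n, s), (n, t), (s, n), (s, t), (t, m), (t, n), (t, s), (t, w), (w, m), (w, t)}

ρ[B→B2, A→A2]: schema becomes (E, B2, A2); tuples unchanged.
Joining U and ρ_{B→B2, A→A2}(U) on E yields {(13, 16, w, 16, w), (13, 16, w, 23, w), (13, 16, w, 35, t), (13, 16, w, 5, m), (13, 23, w, 16, w), (13, 23, w, 23, w), (13, 23, w, 35, t), (13, 23, w, 5, m), (13, 35, t, 16, w), (13, 35, t, 23, w), (13, 35, t, 35, t), (13, 35, t, 5, m), (13, 5, m, 16, w), (13, 5, m, 23, w), (13, 5, m, 35, t), (13, 5, m, 5, m), (9, 22, n, 22, n), (9, 22, n, 39, s), (9, 22, n, 5, t), (9, 39, s, 22, n), (9, 39, s, 39, s), (9, 39, s, 5, t), (9, 5, t, 22, n), (9, 5, t, 39, s), (9, 5, t, 5, t)}.
σ[A != A2]: keep tuples satisfying A != A2 → {(13, 16, w, 35, t), (13, 16, w, 5, m), (13, 23, w, 35, t), (13, 23, w, 5, m), (13, 35, t, 16, w), (13, 35, t, 23, w), (13, 35, t, 5, m), (13, 5, m, 16, w), (13, 5, m, 23, w), (13, 5, m, 35, t), (9, 22, n, 39, s), (9, 22, n, 5, t), (9, 39, s, 22, n), (9, 39, s, 5, t), (9, 5, t, 22, n), (9, 5, t, 39, s)}
π[A2, A]: project onto (A2, A) (4 duplicate(s) eliminated) → {(m, t), (m, w), (n, s), (n, t), (s, n), (s, t), (t, m), (t, n), (t, s), (t, w), (w, m), (w, t)}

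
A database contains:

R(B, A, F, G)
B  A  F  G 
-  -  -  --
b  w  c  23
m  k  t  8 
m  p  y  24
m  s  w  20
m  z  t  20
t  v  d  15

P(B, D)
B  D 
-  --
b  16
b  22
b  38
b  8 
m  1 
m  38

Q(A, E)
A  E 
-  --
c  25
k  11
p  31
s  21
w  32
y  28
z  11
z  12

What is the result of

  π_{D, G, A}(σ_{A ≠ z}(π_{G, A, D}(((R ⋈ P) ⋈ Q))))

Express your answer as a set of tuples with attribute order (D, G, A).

{(1, 20, s), (1, 24, p), (1, 8, k), (16, 23, w), (22, 23, w), (38, 20, s), (38, 23, w), (38, 24, p), (38, 8, k), (8, 23, w)}

Natural join on B: {(b, w, c, 23, 16), (b, w, c, 23, 22), (b, w, c, 23, 38), (b, w, c, 23, 8), (m, k, t, 8, 1), (m, k, t, 8, 38), (m, p, y, 24, 1), (m, p, y, 24, 38), (m, s, w, 20, 1), (m, s, w, 20, 38), (m, z, t, 20, 1), (m, z, t, 20, 38)}
Natural join on A: {(b, w, c, 23, 16, 32), (b, w, c, 23, 22, 32), (b, w, c, 23, 38, 32), (b, w, c, 23, 8, 32), (m, k, t, 8, 1, 11), (m, k, t, 8, 38, 11), (m, p, y, 24, 1, 31), (m, p, y, 24, 38, 31), (m, s, w, 20, 1, 21), (m, s, w, 20, 38, 21), (m, z, t, 20, 1, 11), (m, z, t, 20, 1, 12), (m, z, t, 20, 38, 11), (m, z, t, 20, 38, 12)}
π[G, A, D]: project onto (G, A, D) (2 duplicate(s) eliminated) → {(20, s, 1), (20, s, 38), (20, z, 1), (20, z, 38), (23, w, 16), (23, w, 22), (23, w, 38), (23, w, 8), (24, p, 1), (24, p, 38), (8, k, 1), (8, k, 38)}
σ[A ≠ z]: keep tuples satisfying A ≠ z → {(20, s, 1), (20, s, 38), (23, w, 16), (23, w, 22), (23, w, 38), (23, w, 8), (24, p, 1), (24, p, 38), (8, k, 1), (8, k, 38)}
π[D, G, A]: project onto (D, G, A) → {(1, 20, s), (1, 24, p), (1, 8, k), (16, 23, w), (22, 23, w), (38, 20, s), (38, 23, w), (38, 24, p), (38, 8, k), (8, 23, w)}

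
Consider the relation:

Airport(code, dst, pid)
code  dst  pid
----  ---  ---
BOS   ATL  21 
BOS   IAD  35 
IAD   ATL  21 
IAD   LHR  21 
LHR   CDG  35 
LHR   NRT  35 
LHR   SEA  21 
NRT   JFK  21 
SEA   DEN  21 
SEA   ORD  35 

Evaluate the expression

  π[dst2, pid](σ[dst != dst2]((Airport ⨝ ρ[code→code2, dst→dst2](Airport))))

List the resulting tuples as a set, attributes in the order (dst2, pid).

{(ATL, 21), (CDG, 35), (DEN, 21), (IAD, 35), (JFK, 21), (LHR, 21), (NRT, 35), (ORD, 35), (SEA, 21)}

ρ[code→code2, dst→dst2]: schema becomes (code2, dst2, pid); tuples unchanged.
Joining Airport and ρ[code→code2, dst→dst2](Airport) on pid yields {(BOS, ATL, 21, BOS, ATL), (BOS, ATL, 21, IAD, ATL), (BOS, ATL, 21, IAD, LHR), (BOS, ATL, 21, LHR, SEA), (BOS, ATL, 21, NRT, JFK), (BOS, ATL, 21, SEA, DEN), (BOS, IAD, 35, BOS, IAD), (BOS, IAD, 35, LHR, CDG), (BOS, IAD, 35, LHR, NRT), (BOS, IAD, 35, SEA, ORD), (IAD, ATL, 21, BOS, ATL), (IAD, ATL, 21, IAD, ATL), (IAD, ATL, 21, IAD, LHR), (IAD, ATL, 21, LHR, SEA), (IAD, ATL, 21, NRT, JFK), (IAD, ATL, 21, SEA, DEN), (IAD, LHR, 21, BOS, ATL), (IAD, LHR, 21, IAD, ATL), (IAD, LHR, 21, IAD, LHR), (IAD, LHR, 21, LHR, SEA), (IAD, LHR, 21, NRT, JFK), (IAD, LHR, 21, SEA, DEN), (LHR, CDG, 35, BOS, IAD), (LHR, CDG, 35, LHR, CDG), (LHR, CDG, 35, LHR, NRT), (LHR, CDG, 35, SEA, ORD), (LHR, NRT, 35, BOS, IAD), (LHR, NRT, 35, LHR, CDG), (LHR, NRT, 35, LHR, NRT), (LHR, NRT, 35, SEA, ORD), (LHR, SEA, 21, BOS, ATL), (LHR, SEA, 21, IAD, ATL), (LHR, SEA, 21, IAD, LHR), (LHR, SEA, 21, LHR, SEA), (LHR, SEA, 21, NRT, JFK), (LHR, SEA, 21, SEA, DEN), (NRT, JFK, 21, BOS, ATL), (NRT, JFK, 21, IAD, ATL), (NRT, JFK, 21, IAD, LHR), (NRT, JFK, 21, LHR, SEA), (NRT, JFK, 21, NRT, JFK), (NRT, JFK, 21, SEA, DEN), (SEA, DEN, 21, BOS, ATL), (SEA, DEN, 21, IAD, ATL), (SEA, DEN, 21, IAD, LHR), (SEA, DEN, 21, LHR, SEA), (SEA, DEN, 21, NRT, JFK), (SEA, DEN, 21, SEA, DEN), (SEA, ORD, 35, BOS, IAD), (SEA, ORD, 35, LHR, CDG), (SEA, ORD, 35, LHR, NRT), (SEA, ORD, 35, SEA, ORD)}.
Apply σ_{dst != dst2}; surviving tuples: {(BOS, ATL, 21, IAD, LHR), (BOS, ATL, 21, LHR, SEA), (BOS, ATL, 21, NRT, JFK), (BOS, ATL, 21, SEA, DEN), (BOS, IAD, 35, LHR, CDG), (BOS, IAD, 35, LHR, NRT), (BOS, IAD, 35, SEA, ORD), (IAD, ATL, 21, IAD, LHR), (IAD, ATL, 21, LHR, SEA), (IAD, ATL, 21, NRT, JFK), (IAD, ATL, 21, SEA, DEN), (IAD, LHR, 21, BOS, ATL), (IAD, LHR, 21, IAD, ATL), (IAD, LHR, 21, LHR, SEA), (IAD, LHR, 21, NRT, JFK), (IAD, LHR, 21, SEA, DEN), (LHR, CDG, 35, BOS, IAD), (LHR, CDG, 35, LHR, NRT), (LHR, CDG, 35, SEA, ORD), (LHR, NRT, 35, BOS, IAD), (LHR, NRT, 35, LHR, CDG), (LHR, NRT, 35, SEA, ORD), (LHR, SEA, 21, BOS, ATL), (LHR, SEA, 21, IAD, ATL), (LHR, SEA, 21, IAD, LHR), (LHR, SEA, 21, NRT, JFK), (LHR, SEA, 21, SEA, DEN), (NRT, JFK, 21, BOS, ATL), (NRT, JFK, 21, IAD, ATL), (NRT, JFK, 21, IAD, LHR), (NRT, JFK, 21, LHR, SEA), (NRT, JFK, 21, SEA, DEN), (SEA, DEN, 21, BOS, ATL), (SEA, DEN, 21, IAD, ATL), (SEA, DEN, 21, IAD, LHR), (SEA, DEN, 21, LHR, SEA), (SEA, DEN, 21, NRT, JFK), (SEA, ORD, 35, BOS, IAD), (SEA, ORD, 35, LHR, CDG), (SEA, ORD, 35, LHR, NRT)}
π_{dst2, pid} gives {(ATL, 21), (CDG, 35), (DEN, 21), (IAD, 35), (JFK, 21), (LHR, 21), (NRT, 35), (ORD, 35), (SEA, 21)} (31 duplicate(s) eliminated).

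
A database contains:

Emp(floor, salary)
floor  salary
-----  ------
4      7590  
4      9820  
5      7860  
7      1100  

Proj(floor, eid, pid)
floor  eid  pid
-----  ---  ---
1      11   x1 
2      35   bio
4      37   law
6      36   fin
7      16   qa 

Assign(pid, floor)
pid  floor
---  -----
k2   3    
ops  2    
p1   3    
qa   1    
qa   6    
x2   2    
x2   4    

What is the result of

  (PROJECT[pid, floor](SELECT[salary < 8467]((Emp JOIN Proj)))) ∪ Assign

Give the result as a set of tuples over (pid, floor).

Emp ⋈ Proj (natural join on floor): {(4, 7590, 37, law), (4, 9820, 37, law), (7, 1100, 16, qa)}
Apply σ_{salary < 8467}; surviving tuples: {(4, 7590, 37, law), (7, 1100, 16, qa)}
π[pid, floor]: project onto (pid, floor) → {(law, 4), (qa, 7)}
Set union of the two operands is {(k2, 3), (law, 4), (ops, 2), (p1, 3), (qa, 1), (qa, 6), (qa, 7), (x2, 2), (x2, 4)}.

{(k2, 3), (law, 4), (ops, 2), (p1, 3), (qa, 1), (qa, 6), (qa, 7), (x2, 2), (x2, 4)}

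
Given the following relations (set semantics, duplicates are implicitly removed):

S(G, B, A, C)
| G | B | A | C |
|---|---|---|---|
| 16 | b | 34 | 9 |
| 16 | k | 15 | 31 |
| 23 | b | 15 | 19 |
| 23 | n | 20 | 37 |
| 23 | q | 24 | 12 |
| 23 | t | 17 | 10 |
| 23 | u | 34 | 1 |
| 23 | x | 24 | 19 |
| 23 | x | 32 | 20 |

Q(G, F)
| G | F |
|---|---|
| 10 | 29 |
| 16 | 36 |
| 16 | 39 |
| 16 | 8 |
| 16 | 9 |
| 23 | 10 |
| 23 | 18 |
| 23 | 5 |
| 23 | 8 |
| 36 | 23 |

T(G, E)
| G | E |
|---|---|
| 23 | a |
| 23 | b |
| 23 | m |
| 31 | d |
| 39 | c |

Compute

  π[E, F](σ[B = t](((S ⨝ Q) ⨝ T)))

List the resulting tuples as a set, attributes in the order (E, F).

{(a, 10), (a, 18), (a, 5), (a, 8), (b, 10), (b, 18), (b, 5), (b, 8), (m, 10), (m, 18), (m, 5), (m, 8)}

Joining S and Q on G yields {(16, b, 34, 9, 36), (16, b, 34, 9, 39), (16, b, 34, 9, 8), (16, b, 34, 9, 9), (16, k, 15, 31, 36), (16, k, 15, 31, 39), (16, k, 15, 31, 8), (16, k, 15, 31, 9), (23, b, 15, 19, 10), (23, b, 15, 19, 18), (23, b, 15, 19, 5), (23, b, 15, 19, 8), (23, n, 20, 37, 10), (23, n, 20, 37, 18), (23, n, 20, 37, 5), (23, n, 20, 37, 8), (23, q, 24, 12, 10), (23, q, 24, 12, 18), (23, q, 24, 12, 5), (23, q, 24, 12, 8), (23, t, 17, 10, 10), (23, t, 17, 10, 18), (23, t, 17, 10, 5), (23, t, 17, 10, 8), (23, u, 34, 1, 10), (23, u, 34, 1, 18), (23, u, 34, 1, 5), (23, u, 34, 1, 8), (23, x, 24, 19, 10), (23, x, 24, 19, 18), (23, x, 24, 19, 5), (23, x, 24, 19, 8), (23, x, 32, 20, 10), (23, x, 32, 20, 18), (23, x, 32, 20, 5), (23, x, 32, 20, 8)}.
Joining (S ⨝ Q) and T on G yields {(23, b, 15, 19, 10, a), (23, b, 15, 19, 10, b), (23, b, 15, 19, 10, m), (23, b, 15, 19, 18, a), (23, b, 15, 19, 18, b), (23, b, 15, 19, 18, m), (23, b, 15, 19, 5, a), (23, b, 15, 19, 5, b), (23, b, 15, 19, 5, m), (23, b, 15, 19, 8, a), (23, b, 15, 19, 8, b), (23, b, 15, 19, 8, m), (23, n, 20, 37, 10, a), (23, n, 20, 37, 10, b), (23, n, 20, 37, 10, m), (23, n, 20, 37, 18, a), (23, n, 20, 37, 18, b), (23, n, 20, 37, 18, m), (23, n, 20, 37, 5, a), (23, n, 20, 37, 5, b), (23, n, 20, 37, 5, m), (23, n, 20, 37, 8, a), (23, n, 20, 37, 8, b), (23, n, 20, 37, 8, m), (23, q, 24, 12, 10, a), (23, q, 24, 12, 10, b), (23, q, 24, 12, 10, m), (23, q, 24, 12, 18, a), (23, q, 24, 12, 18, b), (23, q, 24, 12, 18, m), (23, q, 24, 12, 5, a), (23, q, 24, 12, 5, b), (23, q, 24, 12, 5, m), (23, q, 24, 12, 8, a), (23, q, 24, 12, 8, b), (23, q, 24, 12, 8, m), (23, t, 17, 10, 10, a), (23, t, 17, 10, 10, b), (23, t, 17, 10, 10, m), (23, t, 17, 10, 18, a), (23, t, 17, 10, 18, b), (23, t, 17, 10, 18, m), (23, t, 17, 10, 5, a), (23, t, 17, 10, 5, b), (23, t, 17, 10, 5, m), (23, t, 17, 10, 8, a), (23, t, 17, 10, 8, b), (23, t, 17, 10, 8, m), (23, u, 34, 1, 10, a), (23, u, 34, 1, 10, b), (23, u, 34, 1, 10, m), (23, u, 34, 1, 18, a), (23, u, 34, 1, 18, b), (23, u, 34, 1, 18, m), (23, u, 34, 1, 5, a), (23, u, 34, 1, 5, b), (23, u, 34, 1, 5, m), (23, u, 34, 1, 8, a), (23, u, 34, 1, 8, b), (23, u, 34, 1, 8, m), (23, x, 24, 19, 10, a), (23, x, 24, 19, 10, b), (23, x, 24, 19, 10, m), (23, x, 24, 19, 18, a), (23, x, 24, 19, 18, b), (23, x, 24, 19, 18, m), (23, x, 24, 19, 5, a), (23, x, 24, 19, 5, b), (23, x, 24, 19, 5, m), (23, x, 24, 19, 8, a), (23, x, 24, 19, 8, b), (23, x, 24, 19, 8, m), (23, x, 32, 20, 10, a), (23, x, 32, 20, 10, b), (23, x, 32, 20, 10, m), (23, x, 32, 20, 18, a), (23, x, 32, 20, 18, b), (23, x, 32, 20, 18, m), (23, x, 32, 20, 5, a), (23, x, 32, 20, 5, b), (23, x, 32, 20, 5, m), (23, x, 32, 20, 8, a), (23, x, 32, 20, 8, b), (23, x, 32, 20, 8, m)}.
Selection B = t: {(23, t, 17, 10, 10, a), (23, t, 17, 10, 10, b), (23, t, 17, 10, 10, m), (23, t, 17, 10, 18, a), (23, t, 17, 10, 18, b), (23, t, 17, 10, 18, m), (23, t, 17, 10, 5, a), (23, t, 17, 10, 5, b), (23, t, 17, 10, 5, m), (23, t, 17, 10, 8, a), (23, t, 17, 10, 8, b), (23, t, 17, 10, 8, m)}
Keep only column(s) E, F: {(a, 10), (a, 18), (a, 5), (a, 8), (b, 10), (b, 18), (b, 5), (b, 8), (m, 10), (m, 18), (m, 5), (m, 8)}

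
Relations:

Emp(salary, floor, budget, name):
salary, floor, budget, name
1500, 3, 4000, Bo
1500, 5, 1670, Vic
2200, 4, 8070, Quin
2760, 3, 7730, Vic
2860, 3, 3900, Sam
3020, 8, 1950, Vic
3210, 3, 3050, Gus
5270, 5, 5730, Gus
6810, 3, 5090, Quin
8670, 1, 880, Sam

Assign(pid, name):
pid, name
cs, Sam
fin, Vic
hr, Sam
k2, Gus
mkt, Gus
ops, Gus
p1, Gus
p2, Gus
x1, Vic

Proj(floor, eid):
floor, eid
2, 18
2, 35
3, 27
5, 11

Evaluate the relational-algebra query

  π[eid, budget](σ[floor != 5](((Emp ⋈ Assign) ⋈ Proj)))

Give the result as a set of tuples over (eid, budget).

{(27, 3050), (27, 3900), (27, 7730)}

Emp ⋈ Assign (natural join on name): {(1500, 5, 1670, Vic, fin), (1500, 5, 1670, Vic, x1), (2760, 3, 7730, Vic, fin), (2760, 3, 7730, Vic, x1), (2860, 3, 3900, Sam, cs), (2860, 3, 3900, Sam, hr), (3020, 8, 1950, Vic, fin), (3020, 8, 1950, Vic, x1), (3210, 3, 3050, Gus, k2), (3210, 3, 3050, Gus, mkt), (3210, 3, 3050, Gus, ops), (3210, 3, 3050, Gus, p1), (3210, 3, 3050, Gus, p2), (5270, 5, 5730, Gus, k2), (5270, 5, 5730, Gus, mkt), (5270, 5, 5730, Gus, ops), (5270, 5, 5730, Gus, p1), (5270, 5, 5730, Gus, p2), (8670, 1, 880, Sam, cs), (8670, 1, 880, Sam, hr)}
(Emp ⋈ Assign) ⋈ Proj (natural join on floor): {(1500, 5, 1670, Vic, fin, 11), (1500, 5, 1670, Vic, x1, 11), (2760, 3, 7730, Vic, fin, 27), (2760, 3, 7730, Vic, x1, 27), (2860, 3, 3900, Sam, cs, 27), (2860, 3, 3900, Sam, hr, 27), (3210, 3, 3050, Gus, k2, 27), (3210, 3, 3050, Gus, mkt, 27), (3210, 3, 3050, Gus, ops, 27), (3210, 3, 3050, Gus, p1, 27), (3210, 3, 3050, Gus, p2, 27), (5270, 5, 5730, Gus, k2, 11), (5270, 5, 5730, Gus, mkt, 11), (5270, 5, 5730, Gus, ops, 11), (5270, 5, 5730, Gus, p1, 11), (5270, 5, 5730, Gus, p2, 11)}
Apply σ_{floor != 5}; surviving tuples: {(2760, 3, 7730, Vic, fin, 27), (2760, 3, 7730, Vic, x1, 27), (2860, 3, 3900, Sam, cs, 27), (2860, 3, 3900, Sam, hr, 27), (3210, 3, 3050, Gus, k2, 27), (3210, 3, 3050, Gus, mkt, 27), (3210, 3, 3050, Gus, ops, 27), (3210, 3, 3050, Gus, p1, 27), (3210, 3, 3050, Gus, p2, 27)}
π[eid, budget]: project onto (eid, budget) (6 duplicate(s) eliminated) → {(27, 3050), (27, 3900), (27, 7730)}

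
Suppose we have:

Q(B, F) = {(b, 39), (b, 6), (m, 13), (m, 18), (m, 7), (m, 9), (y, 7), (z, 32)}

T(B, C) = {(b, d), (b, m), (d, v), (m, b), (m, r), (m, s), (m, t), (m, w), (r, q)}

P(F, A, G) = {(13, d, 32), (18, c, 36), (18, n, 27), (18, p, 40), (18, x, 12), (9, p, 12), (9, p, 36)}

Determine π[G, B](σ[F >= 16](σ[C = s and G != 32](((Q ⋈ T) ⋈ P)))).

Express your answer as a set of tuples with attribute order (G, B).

{(12, m), (27, m), (36, m), (40, m)}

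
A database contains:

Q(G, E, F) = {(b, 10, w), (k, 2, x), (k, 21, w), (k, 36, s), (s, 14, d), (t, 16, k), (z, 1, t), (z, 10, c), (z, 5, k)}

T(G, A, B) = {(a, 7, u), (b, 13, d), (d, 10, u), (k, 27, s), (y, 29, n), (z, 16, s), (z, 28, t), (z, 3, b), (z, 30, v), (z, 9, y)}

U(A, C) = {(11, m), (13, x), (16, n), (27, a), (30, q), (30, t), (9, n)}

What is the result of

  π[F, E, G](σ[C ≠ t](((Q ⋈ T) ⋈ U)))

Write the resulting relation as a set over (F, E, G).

Joining Q and T on G yields {(b, 10, w, 13, d), (k, 2, x, 27, s), (k, 21, w, 27, s), (k, 36, s, 27, s), (z, 1, t, 16, s), (z, 1, t, 28, t), (z, 1, t, 3, b), (z, 1, t, 30, v), (z, 1, t, 9, y), (z, 10, c, 16, s), (z, 10, c, 28, t), (z, 10, c, 3, b), (z, 10, c, 30, v), (z, 10, c, 9, y), (z, 5, k, 16, s), (z, 5, k, 28, t), (z, 5, k, 3, b), (z, 5, k, 30, v), (z, 5, k, 9, y)}.
Joining (Q ⋈ T) and U on A yields {(b, 10, w, 13, d, x), (k, 2, x, 27, s, a), (k, 21, w, 27, s, a), (k, 36, s, 27, s, a), (z, 1, t, 16, s, n), (z, 1, t, 30, v, q), (z, 1, t, 30, v, t), (z, 1, t, 9, y, n), (z, 10, c, 16, s, n), (z, 10, c, 30, v, q), (z, 10, c, 30, v, t), (z, 10, c, 9, y, n), (z, 5, k, 16, s, n), (z, 5, k, 30, v, q), (z, 5, k, 30, v, t), (z, 5, k, 9, y, n)}.
Apply σ_{C ≠ t}; surviving tuples: {(b, 10, w, 13, d, x), (k, 2, x, 27, s, a), (k, 21, w, 27, s, a), (k, 36, s, 27, s, a), (z, 1, t, 16, s, n), (z, 1, t, 30, v, q), (z, 1, t, 9, y, n), (z, 10, c, 16, s, n), (z, 10, c, 30, v, q), (z, 10, c, 9, y, n), (z, 5, k, 16, s, n), (z, 5, k, 30, v, q), (z, 5, k, 9, y, n)}
Keep only column(s) F, E, G (6 duplicate(s) eliminated): {(c, 10, z), (k, 5, z), (s, 36, k), (t, 1, z), (w, 10, b), (w, 21, k), (x, 2, k)}

{(c, 10, z), (k, 5, z), (s, 36, k), (t, 1, z), (w, 10, b), (w, 21, k), (x, 2, k)}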